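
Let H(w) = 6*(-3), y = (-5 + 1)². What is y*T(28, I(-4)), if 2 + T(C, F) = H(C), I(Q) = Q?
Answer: -320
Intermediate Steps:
y = 16 (y = (-4)² = 16)
H(w) = -18
T(C, F) = -20 (T(C, F) = -2 - 18 = -20)
y*T(28, I(-4)) = 16*(-20) = -320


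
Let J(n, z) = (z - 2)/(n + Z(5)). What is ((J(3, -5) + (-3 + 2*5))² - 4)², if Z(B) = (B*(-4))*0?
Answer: 25600/81 ≈ 316.05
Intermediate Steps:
Z(B) = 0 (Z(B) = -4*B*0 = 0)
J(n, z) = (-2 + z)/n (J(n, z) = (z - 2)/(n + 0) = (-2 + z)/n)
((J(3, -5) + (-3 + 2*5))² - 4)² = (((-2 - 5)/3 + (-3 + 2*5))² - 4)² = (((⅓)*(-7) + (-3 + 10))² - 4)² = ((-7/3 + 7)² - 4)² = ((14/3)² - 4)² = (196/9 - 4)² = (160/9)² = 25600/81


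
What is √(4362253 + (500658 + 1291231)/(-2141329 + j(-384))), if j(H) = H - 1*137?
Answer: √800477009996297514/428370 ≈ 2088.6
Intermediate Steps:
j(H) = -137 + H (j(H) = H - 137 = -137 + H)
√(4362253 + (500658 + 1291231)/(-2141329 + j(-384))) = √(4362253 + (500658 + 1291231)/(-2141329 + (-137 - 384))) = √(4362253 + 1791889/(-2141329 - 521)) = √(4362253 + 1791889/(-2141850)) = √(4362253 + 1791889*(-1/2141850)) = √(4362253 - 1791889/2141850) = √(9343289796161/2141850) = √800477009996297514/428370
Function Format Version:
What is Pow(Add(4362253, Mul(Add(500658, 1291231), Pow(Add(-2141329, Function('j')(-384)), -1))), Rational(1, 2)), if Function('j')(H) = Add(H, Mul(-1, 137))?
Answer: Mul(Rational(1, 428370), Pow(800477009996297514, Rational(1, 2))) ≈ 2088.6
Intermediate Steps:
Function('j')(H) = Add(-137, H) (Function('j')(H) = Add(H, -137) = Add(-137, H))
Pow(Add(4362253, Mul(Add(500658, 1291231), Pow(Add(-2141329, Function('j')(-384)), -1))), Rational(1, 2)) = Pow(Add(4362253, Mul(Add(500658, 1291231), Pow(Add(-2141329, Add(-137, -384)), -1))), Rational(1, 2)) = Pow(Add(4362253, Mul(1791889, Pow(Add(-2141329, -521), -1))), Rational(1, 2)) = Pow(Add(4362253, Mul(1791889, Pow(-2141850, -1))), Rational(1, 2)) = Pow(Add(4362253, Mul(1791889, Rational(-1, 2141850))), Rational(1, 2)) = Pow(Add(4362253, Rational(-1791889, 2141850)), Rational(1, 2)) = Pow(Rational(9343289796161, 2141850), Rational(1, 2)) = Mul(Rational(1, 428370), Pow(800477009996297514, Rational(1, 2)))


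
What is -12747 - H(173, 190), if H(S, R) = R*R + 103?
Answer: -48950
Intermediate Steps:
H(S, R) = 103 + R² (H(S, R) = R² + 103 = 103 + R²)
-12747 - H(173, 190) = -12747 - (103 + 190²) = -12747 - (103 + 36100) = -12747 - 1*36203 = -12747 - 36203 = -48950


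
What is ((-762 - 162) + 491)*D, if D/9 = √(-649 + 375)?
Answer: -3897*I*√274 ≈ -64507.0*I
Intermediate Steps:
D = 9*I*√274 (D = 9*√(-649 + 375) = 9*√(-274) = 9*(I*√274) = 9*I*√274 ≈ 148.98*I)
((-762 - 162) + 491)*D = ((-762 - 162) + 491)*(9*I*√274) = (-924 + 491)*(9*I*√274) = -3897*I*√274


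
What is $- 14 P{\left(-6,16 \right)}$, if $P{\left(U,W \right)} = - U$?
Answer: $-84$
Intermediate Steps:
$- 14 P{\left(-6,16 \right)} = - 14 \left(\left(-1\right) \left(-6\right)\right) = \left(-14\right) 6 = -84$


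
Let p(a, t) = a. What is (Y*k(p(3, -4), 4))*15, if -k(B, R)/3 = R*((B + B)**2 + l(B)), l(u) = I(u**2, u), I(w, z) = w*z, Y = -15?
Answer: 170100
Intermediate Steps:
l(u) = u**3 (l(u) = u**2*u = u**3)
k(B, R) = -3*R*(B**3 + 4*B**2) (k(B, R) = -3*R*((B + B)**2 + B**3) = -3*R*((2*B)**2 + B**3) = -3*R*(4*B**2 + B**3) = -3*R*(B**3 + 4*B**2))
(Y*k(p(3, -4), 4))*15 = -(-45)*4*3**2*(4 + 3)*15 = -(-45)*4*9*7*15 = -15*(-756)*15 = 11340*15 = 170100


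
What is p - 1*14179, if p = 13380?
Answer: -799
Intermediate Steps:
p - 1*14179 = 13380 - 1*14179 = 13380 - 14179 = -799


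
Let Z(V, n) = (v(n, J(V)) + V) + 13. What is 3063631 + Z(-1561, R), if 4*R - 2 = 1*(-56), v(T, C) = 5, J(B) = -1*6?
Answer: 3062088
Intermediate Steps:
J(B) = -6
R = -27/2 (R = ½ + (1*(-56))/4 = ½ + (¼)*(-56) = ½ - 14 = -27/2 ≈ -13.500)
Z(V, n) = 18 + V (Z(V, n) = (5 + V) + 13 = 18 + V)
3063631 + Z(-1561, R) = 3063631 + (18 - 1561) = 3063631 - 1543 = 3062088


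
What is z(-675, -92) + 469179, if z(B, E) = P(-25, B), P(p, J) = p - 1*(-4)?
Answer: 469158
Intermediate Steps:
P(p, J) = 4 + p (P(p, J) = p + 4 = 4 + p)
z(B, E) = -21 (z(B, E) = 4 - 25 = -21)
z(-675, -92) + 469179 = -21 + 469179 = 469158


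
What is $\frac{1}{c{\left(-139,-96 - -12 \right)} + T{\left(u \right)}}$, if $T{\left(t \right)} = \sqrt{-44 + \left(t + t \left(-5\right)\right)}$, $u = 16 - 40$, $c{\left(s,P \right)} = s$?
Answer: $- \frac{139}{19269} - \frac{2 \sqrt{13}}{19269} \approx -0.0075879$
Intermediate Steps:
$u = -24$ ($u = 16 - 40 = -24$)
$T{\left(t \right)} = \sqrt{-44 - 4 t}$ ($T{\left(t \right)} = \sqrt{-44 + \left(t - 5 t\right)} = \sqrt{-44 - 4 t}$)
$\frac{1}{c{\left(-139,-96 - -12 \right)} + T{\left(u \right)}} = \frac{1}{-139 + 2 \sqrt{-11 - -24}} = \frac{1}{-139 + 2 \sqrt{-11 + 24}} = \frac{1}{-139 + 2 \sqrt{13}}$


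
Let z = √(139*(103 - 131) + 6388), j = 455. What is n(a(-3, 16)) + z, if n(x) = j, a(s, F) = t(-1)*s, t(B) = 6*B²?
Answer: 455 + 8*√39 ≈ 504.96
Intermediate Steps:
a(s, F) = 6*s (a(s, F) = (6*(-1)²)*s = (6*1)*s = 6*s)
n(x) = 455
z = 8*√39 (z = √(139*(-28) + 6388) = √(-3892 + 6388) = √2496 = 8*√39 ≈ 49.960)
n(a(-3, 16)) + z = 455 + 8*√39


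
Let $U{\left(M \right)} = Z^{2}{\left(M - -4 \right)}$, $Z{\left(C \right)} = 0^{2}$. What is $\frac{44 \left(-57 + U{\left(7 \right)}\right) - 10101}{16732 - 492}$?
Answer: $- \frac{12609}{16240} \approx -0.77642$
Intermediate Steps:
$Z{\left(C \right)} = 0$
$U{\left(M \right)} = 0$ ($U{\left(M \right)} = 0^{2} = 0$)
$\frac{44 \left(-57 + U{\left(7 \right)}\right) - 10101}{16732 - 492} = \frac{44 \left(-57 + 0\right) - 10101}{16732 - 492} = \frac{44 \left(-57\right) - 10101}{16240} = \left(-2508 - 10101\right) \frac{1}{16240} = \left(-12609\right) \frac{1}{16240} = - \frac{12609}{16240}$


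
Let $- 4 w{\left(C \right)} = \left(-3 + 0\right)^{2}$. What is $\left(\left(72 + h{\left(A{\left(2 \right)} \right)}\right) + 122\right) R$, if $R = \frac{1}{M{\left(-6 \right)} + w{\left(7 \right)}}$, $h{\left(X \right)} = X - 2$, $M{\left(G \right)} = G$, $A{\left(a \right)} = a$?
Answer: $- \frac{776}{33} \approx -23.515$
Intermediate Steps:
$w{\left(C \right)} = - \frac{9}{4}$ ($w{\left(C \right)} = - \frac{\left(-3 + 0\right)^{2}}{4} = - \frac{\left(-3\right)^{2}}{4} = \left(- \frac{1}{4}\right) 9 = - \frac{9}{4}$)
$h{\left(X \right)} = -2 + X$
$R = - \frac{4}{33}$ ($R = \frac{1}{-6 - \frac{9}{4}} = \frac{1}{- \frac{33}{4}} = - \frac{4}{33} \approx -0.12121$)
$\left(\left(72 + h{\left(A{\left(2 \right)} \right)}\right) + 122\right) R = \left(\left(72 + \left(-2 + 2\right)\right) + 122\right) \left(- \frac{4}{33}\right) = \left(\left(72 + 0\right) + 122\right) \left(- \frac{4}{33}\right) = \left(72 + 122\right) \left(- \frac{4}{33}\right) = 194 \left(- \frac{4}{33}\right) = - \frac{776}{33}$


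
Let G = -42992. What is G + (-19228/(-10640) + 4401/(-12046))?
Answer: -36250498491/843220 ≈ -42991.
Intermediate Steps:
G + (-19228/(-10640) + 4401/(-12046)) = -42992 + (-19228/(-10640) + 4401/(-12046)) = -42992 + (-19228*(-1/10640) + 4401*(-1/12046)) = -42992 + (253/140 - 4401/12046) = -42992 + 1215749/843220 = -36250498491/843220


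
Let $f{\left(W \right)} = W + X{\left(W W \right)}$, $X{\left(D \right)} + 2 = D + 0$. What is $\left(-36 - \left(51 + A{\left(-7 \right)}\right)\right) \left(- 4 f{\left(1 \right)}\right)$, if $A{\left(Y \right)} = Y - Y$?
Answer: $0$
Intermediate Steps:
$A{\left(Y \right)} = 0$
$X{\left(D \right)} = -2 + D$ ($X{\left(D \right)} = -2 + \left(D + 0\right) = -2 + D$)
$f{\left(W \right)} = -2 + W + W^{2}$ ($f{\left(W \right)} = W + \left(-2 + W W\right) = W + \left(-2 + W^{2}\right) = -2 + W + W^{2}$)
$\left(-36 - \left(51 + A{\left(-7 \right)}\right)\right) \left(- 4 f{\left(1 \right)}\right) = \left(-36 - 51\right) \left(- 4 \left(-2 + 1 + 1^{2}\right)\right) = \left(-36 + \left(-51 + 0\right)\right) \left(- 4 \left(-2 + 1 + 1\right)\right) = \left(-36 - 51\right) \left(\left(-4\right) 0\right) = \left(-87\right) 0 = 0$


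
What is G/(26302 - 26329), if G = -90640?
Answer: 90640/27 ≈ 3357.0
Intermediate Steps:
G/(26302 - 26329) = -90640/(26302 - 26329) = -90640/(-27) = -90640*(-1/27) = 90640/27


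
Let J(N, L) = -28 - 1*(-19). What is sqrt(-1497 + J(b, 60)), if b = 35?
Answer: I*sqrt(1506) ≈ 38.807*I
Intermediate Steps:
J(N, L) = -9 (J(N, L) = -28 + 19 = -9)
sqrt(-1497 + J(b, 60)) = sqrt(-1497 - 9) = sqrt(-1506) = I*sqrt(1506)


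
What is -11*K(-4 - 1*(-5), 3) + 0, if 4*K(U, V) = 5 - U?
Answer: -11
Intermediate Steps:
K(U, V) = 5/4 - U/4 (K(U, V) = (5 - U)/4 = 5/4 - U/4)
-11*K(-4 - 1*(-5), 3) + 0 = -11*(5/4 - (-4 - 1*(-5))/4) + 0 = -11*(5/4 - (-4 + 5)/4) + 0 = -11*(5/4 - ¼*1) + 0 = -11*(5/4 - ¼) + 0 = -11*1 + 0 = -11 + 0 = -11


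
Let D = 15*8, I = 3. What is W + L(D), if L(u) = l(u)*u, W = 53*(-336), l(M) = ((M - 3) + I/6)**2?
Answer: 1638942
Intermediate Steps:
l(M) = (-5/2 + M)**2 (l(M) = ((M - 3) + 3/6)**2 = ((-3 + M) + 3*(1/6))**2 = ((-3 + M) + 1/2)**2 = (-5/2 + M)**2)
D = 120
W = -17808
L(u) = u*(-5 + 2*u)**2/4 (L(u) = ((-5 + 2*u)**2/4)*u = u*(-5 + 2*u)**2/4)
W + L(D) = -17808 + (1/4)*120*(-5 + 2*120)**2 = -17808 + (1/4)*120*(-5 + 240)**2 = -17808 + (1/4)*120*235**2 = -17808 + (1/4)*120*55225 = -17808 + 1656750 = 1638942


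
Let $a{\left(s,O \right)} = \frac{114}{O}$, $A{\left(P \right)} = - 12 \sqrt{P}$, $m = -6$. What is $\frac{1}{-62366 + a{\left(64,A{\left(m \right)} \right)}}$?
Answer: $- \frac{1496784}{93348431305} - \frac{38 i \sqrt{6}}{93348431305} \approx -1.6034 \cdot 10^{-5} - 9.9713 \cdot 10^{-10} i$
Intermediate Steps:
$\frac{1}{-62366 + a{\left(64,A{\left(m \right)} \right)}} = \frac{1}{-62366 + \frac{114}{\left(-12\right) \sqrt{-6}}} = \frac{1}{-62366 + \frac{114}{\left(-12\right) i \sqrt{6}}} = \frac{1}{-62366 + 114 \frac{i \sqrt{6}}{72}} = \frac{1}{-62366 + \frac{19 i \sqrt{6}}{12}}$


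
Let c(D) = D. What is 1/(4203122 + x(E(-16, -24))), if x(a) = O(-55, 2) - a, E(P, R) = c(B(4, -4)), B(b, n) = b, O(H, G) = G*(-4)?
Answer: 1/4203110 ≈ 2.3792e-7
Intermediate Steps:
O(H, G) = -4*G
E(P, R) = 4
x(a) = -8 - a (x(a) = -4*2 - a = -8 - a)
1/(4203122 + x(E(-16, -24))) = 1/(4203122 + (-8 - 1*4)) = 1/(4203122 + (-8 - 4)) = 1/(4203122 - 12) = 1/4203110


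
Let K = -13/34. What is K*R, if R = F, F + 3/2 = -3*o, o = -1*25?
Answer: -1911/68 ≈ -28.103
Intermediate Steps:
o = -25
F = 147/2 (F = -3/2 - 3*(-25) = -3/2 + 75 = 147/2 ≈ 73.500)
R = 147/2 ≈ 73.500
K = -13/34 (K = -13*1/34 = -13/34 ≈ -0.38235)
K*R = -13/34*147/2 = -1911/68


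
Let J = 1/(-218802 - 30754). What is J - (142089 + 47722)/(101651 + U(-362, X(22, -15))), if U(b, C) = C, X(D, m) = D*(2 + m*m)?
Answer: -47368580561/26613899620 ≈ -1.7798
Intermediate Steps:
X(D, m) = D*(2 + m²)
J = -1/249556 (J = 1/(-249556) = -1/249556 ≈ -4.0071e-6)
J - (142089 + 47722)/(101651 + U(-362, X(22, -15))) = -1/249556 - (142089 + 47722)/(101651 + 22*(2 + (-15)²)) = -1/249556 - 189811/(101651 + 22*(2 + 225)) = -1/249556 - 189811/(101651 + 22*227) = -1/249556 - 189811/(101651 + 4994) = -1/249556 - 189811/106645 = -47368580561/26613899620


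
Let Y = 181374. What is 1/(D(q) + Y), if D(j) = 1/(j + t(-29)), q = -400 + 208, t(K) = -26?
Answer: 218/39539531 ≈ 5.5135e-6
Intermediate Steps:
q = -192
D(j) = 1/(-26 + j) (D(j) = 1/(j - 26) = 1/(-26 + j))
1/(D(q) + Y) = 1/(1/(-26 - 192) + 181374) = 1/(1/(-218) + 181374) = 1/(-1/218 + 181374) = 1/(39539531/218) = 218/39539531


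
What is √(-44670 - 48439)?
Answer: I*√93109 ≈ 305.14*I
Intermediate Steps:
√(-44670 - 48439) = √(-93109) = I*√93109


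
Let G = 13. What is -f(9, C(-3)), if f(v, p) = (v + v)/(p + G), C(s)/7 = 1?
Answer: -9/10 ≈ -0.90000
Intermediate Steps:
C(s) = 7 (C(s) = 7*1 = 7)
f(v, p) = 2*v/(13 + p) (f(v, p) = (v + v)/(p + 13) = (2*v)/(13 + p) = 2*v/(13 + p))
-f(9, C(-3)) = -2*9/(13 + 7) = -2*9/20 = -1*9/10 = -9/10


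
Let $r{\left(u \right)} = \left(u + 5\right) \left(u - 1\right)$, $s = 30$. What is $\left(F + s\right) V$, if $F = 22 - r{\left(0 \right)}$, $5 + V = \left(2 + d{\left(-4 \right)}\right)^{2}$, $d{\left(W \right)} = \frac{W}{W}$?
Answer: $228$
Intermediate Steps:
$d{\left(W \right)} = 1$
$V = 4$ ($V = -5 + \left(2 + 1\right)^{2} = -5 + 3^{2} = -5 + 9 = 4$)
$r{\left(u \right)} = \left(-1 + u\right) \left(5 + u\right)$ ($r{\left(u \right)} = \left(5 + u\right) \left(-1 + u\right) = \left(-1 + u\right) \left(5 + u\right)$)
$F = 27$ ($F = 22 - \left(-5 + 0^{2} + 4 \cdot 0\right) = 22 - \left(-5 + 0 + 0\right) = 22 - -5 = 22 + 5 = 27$)
$\left(F + s\right) V = \left(27 + 30\right) 4 = 57 \cdot 4 = 228$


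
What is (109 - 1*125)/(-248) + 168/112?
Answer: 97/62 ≈ 1.5645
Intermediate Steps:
(109 - 1*125)/(-248) + 168/112 = (109 - 125)*(-1/248) + 168*(1/112) = -16*(-1/248) + 3/2 = 2/31 + 3/2 = 97/62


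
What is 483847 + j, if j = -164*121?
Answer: 464003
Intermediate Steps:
j = -19844
483847 + j = 483847 - 19844 = 464003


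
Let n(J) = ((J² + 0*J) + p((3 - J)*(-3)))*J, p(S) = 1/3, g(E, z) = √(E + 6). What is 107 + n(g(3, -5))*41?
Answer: 1255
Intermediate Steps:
g(E, z) = √(6 + E)
p(S) = ⅓
n(J) = J*(⅓ + J²) (n(J) = ((J² + 0*J) + ⅓)*J = ((J² + 0) + ⅓)*J = (J² + ⅓)*J = (⅓ + J²)*J = J*(⅓ + J²))
107 + n(g(3, -5))*41 = 107 + ((√(6 + 3))³ + √(6 + 3)/3)*41 = 107 + ((√9)³ + √9/3)*41 = 107 + (3³ + (⅓)*3)*41 = 107 + (27 + 1)*41 = 107 + 28*41 = 107 + 1148 = 1255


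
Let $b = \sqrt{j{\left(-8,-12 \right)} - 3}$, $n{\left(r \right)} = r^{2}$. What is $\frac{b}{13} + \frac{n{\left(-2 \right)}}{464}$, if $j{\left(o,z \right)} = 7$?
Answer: $\frac{245}{1508} \approx 0.16247$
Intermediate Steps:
$b = 2$ ($b = \sqrt{7 - 3} = \sqrt{4} = 2$)
$\frac{b}{13} + \frac{n{\left(-2 \right)}}{464} = \frac{2}{13} + \frac{\left(-2\right)^{2}}{464} = 2 \cdot \frac{1}{13} + 4 \cdot \frac{1}{464} = \frac{2}{13} + \frac{1}{116} = \frac{245}{1508}$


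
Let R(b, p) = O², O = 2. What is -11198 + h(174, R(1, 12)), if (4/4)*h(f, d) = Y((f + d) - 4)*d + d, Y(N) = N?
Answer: -10498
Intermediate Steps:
R(b, p) = 4 (R(b, p) = 2² = 4)
h(f, d) = d + d*(-4 + d + f) (h(f, d) = ((f + d) - 4)*d + d = ((d + f) - 4)*d + d = (-4 + d + f)*d + d = d*(-4 + d + f) + d = d + d*(-4 + d + f))
-11198 + h(174, R(1, 12)) = -11198 + 4*(-3 + 4 + 174) = -11198 + 4*175 = -11198 + 700 = -10498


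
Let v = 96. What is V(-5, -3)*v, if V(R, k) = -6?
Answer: -576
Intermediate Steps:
V(-5, -3)*v = -6*96 = -576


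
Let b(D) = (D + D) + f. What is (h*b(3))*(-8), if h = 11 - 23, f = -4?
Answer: 192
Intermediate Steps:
b(D) = -4 + 2*D (b(D) = (D + D) - 4 = 2*D - 4 = -4 + 2*D)
h = -12
(h*b(3))*(-8) = -12*(-4 + 2*3)*(-8) = -12*(-4 + 6)*(-8) = -12*2*(-8) = -24*(-8) = 192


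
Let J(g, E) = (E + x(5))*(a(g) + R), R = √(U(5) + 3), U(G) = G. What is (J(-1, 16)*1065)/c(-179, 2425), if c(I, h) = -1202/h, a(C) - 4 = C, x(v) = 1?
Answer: -131713875/1202 - 43904625*√2/601 ≈ -2.1289e+5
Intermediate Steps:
a(C) = 4 + C
R = 2*√2 (R = √(5 + 3) = √8 = 2*√2 ≈ 2.8284)
J(g, E) = (1 + E)*(4 + g + 2*√2) (J(g, E) = (E + 1)*((4 + g) + 2*√2) = (1 + E)*(4 + g + 2*√2))
(J(-1, 16)*1065)/c(-179, 2425) = ((4 - 1 + 2*√2 + 16*(4 - 1) + 2*16*√2)*1065)/((-1202/2425)) = ((4 - 1 + 2*√2 + 16*3 + 32*√2)*1065)/((-1202*1/2425)) = ((4 - 1 + 2*√2 + 48 + 32*√2)*1065)/(-1202/2425) = ((51 + 34*√2)*1065)*(-2425/1202) = (54315 + 36210*√2)*(-2425/1202) = -131713875/1202 - 43904625*√2/601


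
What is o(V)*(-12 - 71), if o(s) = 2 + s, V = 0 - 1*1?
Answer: -83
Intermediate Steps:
V = -1 (V = 0 - 1 = -1)
o(V)*(-12 - 71) = (2 - 1)*(-12 - 71) = 1*(-83) = -83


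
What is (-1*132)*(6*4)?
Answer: -3168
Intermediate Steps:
(-1*132)*(6*4) = -132*24 = -3168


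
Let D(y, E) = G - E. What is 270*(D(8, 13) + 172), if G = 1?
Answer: 43200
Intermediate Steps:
D(y, E) = 1 - E
270*(D(8, 13) + 172) = 270*((1 - 1*13) + 172) = 270*((1 - 13) + 172) = 270*(-12 + 172) = 270*160 = 43200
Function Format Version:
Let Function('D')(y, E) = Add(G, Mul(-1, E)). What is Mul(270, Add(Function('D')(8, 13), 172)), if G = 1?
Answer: 43200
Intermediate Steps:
Function('D')(y, E) = Add(1, Mul(-1, E))
Mul(270, Add(Function('D')(8, 13), 172)) = Mul(270, Add(Add(1, Mul(-1, 13)), 172)) = Mul(270, Add(Add(1, -13), 172)) = Mul(270, Add(-12, 172)) = Mul(270, 160) = 43200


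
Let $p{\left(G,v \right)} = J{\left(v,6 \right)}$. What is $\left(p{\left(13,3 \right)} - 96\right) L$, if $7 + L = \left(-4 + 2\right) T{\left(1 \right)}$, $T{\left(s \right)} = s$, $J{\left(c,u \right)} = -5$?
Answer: $909$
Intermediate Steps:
$p{\left(G,v \right)} = -5$
$L = -9$ ($L = -7 + \left(-4 + 2\right) 1 = -7 - 2 = -9$)
$\left(p{\left(13,3 \right)} - 96\right) L = \left(-5 - 96\right) \left(-9\right) = \left(-101\right) \left(-9\right) = 909$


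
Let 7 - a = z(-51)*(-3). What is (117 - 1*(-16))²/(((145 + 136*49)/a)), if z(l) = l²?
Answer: 12559190/619 ≈ 20289.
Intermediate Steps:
a = 7810 (a = 7 - (-51)²*(-3) = 7 - 2601*(-3) = 7 - 1*(-7803) = 7 + 7803 = 7810)
(117 - 1*(-16))²/(((145 + 136*49)/a)) = (117 - 1*(-16))²/(((145 + 136*49)/7810)) = (117 + 16)²/(((145 + 6664)*(1/7810))) = 133²/((6809*(1/7810))) = 17689/(619/710) = 17689*(710/619) = 12559190/619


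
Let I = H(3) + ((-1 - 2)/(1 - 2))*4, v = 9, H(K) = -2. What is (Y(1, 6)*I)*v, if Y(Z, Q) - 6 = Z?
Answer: 630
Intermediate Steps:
Y(Z, Q) = 6 + Z
I = 10 (I = -2 + ((-1 - 2)/(1 - 2))*4 = -2 - 3/(-1)*4 = -2 - 3*(-1)*4 = -2 + 3*4 = -2 + 12 = 10)
(Y(1, 6)*I)*v = ((6 + 1)*10)*9 = (7*10)*9 = 70*9 = 630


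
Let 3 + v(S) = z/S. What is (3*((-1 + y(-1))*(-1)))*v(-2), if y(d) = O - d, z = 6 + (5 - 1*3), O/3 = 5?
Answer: 315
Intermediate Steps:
O = 15 (O = 3*5 = 15)
z = 8 (z = 6 + (5 - 3) = 6 + 2 = 8)
y(d) = 15 - d
v(S) = -3 + 8/S
(3*((-1 + y(-1))*(-1)))*v(-2) = (3*((-1 + (15 - 1*(-1)))*(-1)))*(-3 + 8/(-2)) = (3*((-1 + (15 + 1))*(-1)))*(-3 + 8*(-½)) = (3*((-1 + 16)*(-1)))*(-3 - 4) = (3*(15*(-1)))*(-7) = (3*(-15))*(-7) = -45*(-7) = 315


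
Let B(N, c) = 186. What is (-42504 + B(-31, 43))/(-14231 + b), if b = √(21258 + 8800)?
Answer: 1509342/507497 + 14106*√30058/67497101 ≈ 3.0103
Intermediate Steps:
b = √30058 ≈ 173.37
(-42504 + B(-31, 43))/(-14231 + b) = (-42504 + 186)/(-14231 + √30058) = -42318/(-14231 + √30058)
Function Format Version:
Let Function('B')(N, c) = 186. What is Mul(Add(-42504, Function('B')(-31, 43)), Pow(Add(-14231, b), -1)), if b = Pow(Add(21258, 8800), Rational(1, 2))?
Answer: Add(Rational(1509342, 507497), Mul(Rational(14106, 67497101), Pow(30058, Rational(1, 2)))) ≈ 3.0103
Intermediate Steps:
b = Pow(30058, Rational(1, 2)) ≈ 173.37
Mul(Add(-42504, Function('B')(-31, 43)), Pow(Add(-14231, b), -1)) = Mul(Add(-42504, 186), Pow(Add(-14231, Pow(30058, Rational(1, 2))), -1)) = Mul(-42318, Pow(Add(-14231, Pow(30058, Rational(1, 2))), -1))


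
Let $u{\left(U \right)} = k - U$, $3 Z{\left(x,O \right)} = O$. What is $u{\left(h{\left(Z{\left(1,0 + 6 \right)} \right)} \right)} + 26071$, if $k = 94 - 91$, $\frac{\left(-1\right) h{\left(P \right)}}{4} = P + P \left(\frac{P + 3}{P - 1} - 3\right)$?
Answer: $26098$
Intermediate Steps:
$Z{\left(x,O \right)} = \frac{O}{3}$
$h{\left(P \right)} = - 4 P - 4 P \left(-3 + \frac{3 + P}{-1 + P}\right)$ ($h{\left(P \right)} = - 4 \left(P + P \left(\frac{P + 3}{P - 1} - 3\right)\right) = - 4 \left(P + P \left(\frac{3 + P}{-1 + P} - 3\right)\right) = - 4 \left(P + P \left(-3 + \frac{3 + P}{-1 + P}\right)\right) = - 4 P - 4 P \left(-3 + \frac{3 + P}{-1 + P}\right)$)
$k = 3$ ($k = 94 - 91 = 3$)
$u{\left(U \right)} = 3 - U$
$u{\left(h{\left(Z{\left(1,0 + 6 \right)} \right)} \right)} + 26071 = \left(3 - \frac{4 \frac{0 + 6}{3} \left(-5 + \frac{0 + 6}{3}\right)}{-1 + \frac{0 + 6}{3}}\right) + 26071 = \left(3 - \frac{4 \cdot \frac{1}{3} \cdot 6 \left(-5 + \frac{1}{3} \cdot 6\right)}{-1 + \frac{1}{3} \cdot 6}\right) + 26071 = \left(3 - 4 \cdot 2 \frac{1}{-1 + 2} \left(-5 + 2\right)\right) + 26071 = \left(3 - 4 \cdot 2 \cdot 1^{-1} \left(-3\right)\right) + 26071 = \left(3 - 4 \cdot 2 \cdot 1 \left(-3\right)\right) + 26071 = \left(3 - -24\right) + 26071 = \left(3 + 24\right) + 26071 = 27 + 26071 = 26098$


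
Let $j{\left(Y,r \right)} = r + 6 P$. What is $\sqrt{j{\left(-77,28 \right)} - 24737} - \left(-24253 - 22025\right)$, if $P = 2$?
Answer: $46278 + i \sqrt{24697} \approx 46278.0 + 157.15 i$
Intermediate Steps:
$j{\left(Y,r \right)} = 12 + r$ ($j{\left(Y,r \right)} = r + 6 \cdot 2 = r + 12 = 12 + r$)
$\sqrt{j{\left(-77,28 \right)} - 24737} - \left(-24253 - 22025\right) = \sqrt{\left(12 + 28\right) - 24737} - \left(-24253 - 22025\right) = \sqrt{40 - 24737} - -46278 = \sqrt{-24697} + 46278 = i \sqrt{24697} + 46278 = 46278 + i \sqrt{24697}$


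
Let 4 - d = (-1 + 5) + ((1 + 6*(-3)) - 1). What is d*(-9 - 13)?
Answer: -396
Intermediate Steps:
d = 18 (d = 4 - ((-1 + 5) + ((1 + 6*(-3)) - 1)) = 4 - (4 + ((1 - 18) - 1)) = 4 - (4 + (-17 - 1)) = 4 - (4 - 18) = 4 - 1*(-14) = 4 + 14 = 18)
d*(-9 - 13) = 18*(-9 - 13) = 18*(-22) = -396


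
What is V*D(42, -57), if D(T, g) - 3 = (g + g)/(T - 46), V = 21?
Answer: 1323/2 ≈ 661.50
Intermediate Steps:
D(T, g) = 3 + 2*g/(-46 + T) (D(T, g) = 3 + (g + g)/(T - 46) = 3 + (2*g)/(-46 + T) = 3 + 2*g/(-46 + T))
V*D(42, -57) = 21*((-138 + 2*(-57) + 3*42)/(-46 + 42)) = 21*((-138 - 114 + 126)/(-4)) = 21*(-1/4*(-126)) = 21*(63/2) = 1323/2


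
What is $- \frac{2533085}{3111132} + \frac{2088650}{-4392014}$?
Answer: $- \frac{8811705317495}{6832067649924} \approx -1.2898$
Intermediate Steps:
$- \frac{2533085}{3111132} + \frac{2088650}{-4392014} = \left(-2533085\right) \frac{1}{3111132} + 2088650 \left(- \frac{1}{4392014}\right) = - \frac{2533085}{3111132} - \frac{1044325}{2196007} = - \frac{8811705317495}{6832067649924}$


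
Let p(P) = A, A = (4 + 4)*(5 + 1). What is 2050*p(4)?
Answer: 98400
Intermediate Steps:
A = 48 (A = 8*6 = 48)
p(P) = 48
2050*p(4) = 2050*48 = 98400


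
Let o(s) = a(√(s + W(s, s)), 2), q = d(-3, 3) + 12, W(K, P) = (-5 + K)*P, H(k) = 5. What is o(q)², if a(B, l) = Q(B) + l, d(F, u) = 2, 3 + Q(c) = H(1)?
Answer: 16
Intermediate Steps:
Q(c) = 2 (Q(c) = -3 + 5 = 2)
W(K, P) = P*(-5 + K)
q = 14 (q = 2 + 12 = 14)
a(B, l) = 2 + l
o(s) = 4 (o(s) = 2 + 2 = 4)
o(q)² = 4² = 16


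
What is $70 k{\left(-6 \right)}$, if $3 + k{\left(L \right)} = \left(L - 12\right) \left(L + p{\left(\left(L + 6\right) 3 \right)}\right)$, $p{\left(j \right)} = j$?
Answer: $7350$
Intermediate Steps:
$k{\left(L \right)} = -3 + \left(-12 + L\right) \left(18 + 4 L\right)$ ($k{\left(L \right)} = -3 + \left(L - 12\right) \left(L + \left(L + 6\right) 3\right) = -3 + \left(-12 + L\right) \left(L + \left(6 + L\right) 3\right) = -3 + \left(-12 + L\right) \left(L + \left(18 + 3 L\right)\right) = -3 + \left(-12 + L\right) \left(18 + 4 L\right)$)
$70 k{\left(-6 \right)} = 70 \left(-219 - -180 + 4 \left(-6\right)^{2}\right) = 70 \left(-219 + 180 + 4 \cdot 36\right) = 70 \left(-219 + 180 + 144\right) = 70 \cdot 105 = 7350$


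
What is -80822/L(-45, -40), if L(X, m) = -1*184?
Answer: 1757/4 ≈ 439.25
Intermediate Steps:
L(X, m) = -184
-80822/L(-45, -40) = -80822/(-184) = -80822*(-1)/184 = -1*(-1757/4) = 1757/4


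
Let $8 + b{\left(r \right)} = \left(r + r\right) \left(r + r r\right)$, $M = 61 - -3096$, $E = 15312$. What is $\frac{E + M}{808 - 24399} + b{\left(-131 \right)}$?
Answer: $- \frac{105259946457}{23591} \approx -4.4619 \cdot 10^{6}$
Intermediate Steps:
$M = 3157$ ($M = 61 + 3096 = 3157$)
$b{\left(r \right)} = -8 + 2 r \left(r + r^{2}\right)$ ($b{\left(r \right)} = -8 + \left(r + r\right) \left(r + r r\right) = -8 + 2 r \left(r + r^{2}\right)$)
$\frac{E + M}{808 - 24399} + b{\left(-131 \right)} = \frac{15312 + 3157}{808 - 24399} + \left(-8 + 2 \left(-131\right)^{2} + 2 \left(-131\right)^{3}\right) = \frac{18469}{-23591} + \left(-8 + 2 \cdot 17161 + 2 \left(-2248091\right)\right) = 18469 \left(- \frac{1}{23591}\right) - 4461868 = - \frac{18469}{23591} - 4461868 = - \frac{105259946457}{23591}$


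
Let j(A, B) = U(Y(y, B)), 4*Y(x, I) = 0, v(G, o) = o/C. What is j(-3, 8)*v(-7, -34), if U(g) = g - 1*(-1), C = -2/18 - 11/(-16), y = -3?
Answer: -4896/83 ≈ -58.988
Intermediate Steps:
C = 83/144 (C = -2*1/18 - 11*(-1/16) = -1/9 + 11/16 = 83/144 ≈ 0.57639)
v(G, o) = 144*o/83 (v(G, o) = o/(83/144) = o*(144/83) = 144*o/83)
Y(x, I) = 0 (Y(x, I) = (1/4)*0 = 0)
U(g) = 1 + g (U(g) = g + 1 = 1 + g)
j(A, B) = 1 (j(A, B) = 1 + 0 = 1)
j(-3, 8)*v(-7, -34) = 1*((144/83)*(-34)) = 1*(-4896/83) = -4896/83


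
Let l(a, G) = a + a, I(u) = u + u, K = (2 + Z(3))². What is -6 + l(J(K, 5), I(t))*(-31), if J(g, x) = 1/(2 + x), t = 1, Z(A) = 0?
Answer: -104/7 ≈ -14.857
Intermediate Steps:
K = 4 (K = (2 + 0)² = 2² = 4)
I(u) = 2*u
l(a, G) = 2*a
-6 + l(J(K, 5), I(t))*(-31) = -6 + (2/(2 + 5))*(-31) = -6 + (2/7)*(-31) = -6 - 62/7 = -104/7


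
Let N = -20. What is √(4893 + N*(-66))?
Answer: √6213 ≈ 78.823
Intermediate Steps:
√(4893 + N*(-66)) = √(4893 - 20*(-66)) = √(4893 + 1320) = √6213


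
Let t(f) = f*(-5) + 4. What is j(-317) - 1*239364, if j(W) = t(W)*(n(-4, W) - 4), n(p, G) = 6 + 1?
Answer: -234597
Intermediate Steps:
n(p, G) = 7
t(f) = 4 - 5*f (t(f) = -5*f + 4 = 4 - 5*f)
j(W) = 12 - 15*W (j(W) = (4 - 5*W)*(7 - 4) = (4 - 5*W)*3 = 12 - 15*W)
j(-317) - 1*239364 = (12 - 15*(-317)) - 1*239364 = (12 + 4755) - 239364 = 4767 - 239364 = -234597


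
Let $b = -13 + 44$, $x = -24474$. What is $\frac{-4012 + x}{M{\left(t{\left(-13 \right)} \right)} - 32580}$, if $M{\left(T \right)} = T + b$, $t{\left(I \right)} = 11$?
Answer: $\frac{14243}{16269} \approx 0.87547$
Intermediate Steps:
$b = 31$
$M{\left(T \right)} = 31 + T$ ($M{\left(T \right)} = T + 31 = 31 + T$)
$\frac{-4012 + x}{M{\left(t{\left(-13 \right)} \right)} - 32580} = \frac{-4012 - 24474}{\left(31 + 11\right) - 32580} = - \frac{28486}{42 - 32580} = - \frac{28486}{-32538} = \left(-28486\right) \left(- \frac{1}{32538}\right) = \frac{14243}{16269}$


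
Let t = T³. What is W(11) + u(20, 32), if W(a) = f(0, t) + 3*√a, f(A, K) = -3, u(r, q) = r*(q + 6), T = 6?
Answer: 757 + 3*√11 ≈ 766.95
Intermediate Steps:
t = 216 (t = 6³ = 216)
u(r, q) = r*(6 + q)
W(a) = -3 + 3*√a
W(11) + u(20, 32) = (-3 + 3*√11) + 20*(6 + 32) = (-3 + 3*√11) + 20*38 = (-3 + 3*√11) + 760 = 757 + 3*√11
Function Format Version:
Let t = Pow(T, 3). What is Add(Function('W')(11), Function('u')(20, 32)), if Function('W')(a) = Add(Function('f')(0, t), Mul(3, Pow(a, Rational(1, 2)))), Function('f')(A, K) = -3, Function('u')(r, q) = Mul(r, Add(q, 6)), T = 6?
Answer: Add(757, Mul(3, Pow(11, Rational(1, 2)))) ≈ 766.95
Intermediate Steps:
t = 216 (t = Pow(6, 3) = 216)
Function('u')(r, q) = Mul(r, Add(6, q))
Function('W')(a) = Add(-3, Mul(3, Pow(a, Rational(1, 2))))
Add(Function('W')(11), Function('u')(20, 32)) = Add(Add(-3, Mul(3, Pow(11, Rational(1, 2)))), Mul(20, Add(6, 32))) = Add(Add(-3, Mul(3, Pow(11, Rational(1, 2)))), Mul(20, 38)) = Add(Add(-3, Mul(3, Pow(11, Rational(1, 2)))), 760) = Add(757, Mul(3, Pow(11, Rational(1, 2))))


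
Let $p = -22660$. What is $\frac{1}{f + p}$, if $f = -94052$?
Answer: $- \frac{1}{116712} \approx -8.5681 \cdot 10^{-6}$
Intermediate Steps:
$\frac{1}{f + p} = \frac{1}{-94052 - 22660} = \frac{1}{-116712} = - \frac{1}{116712}$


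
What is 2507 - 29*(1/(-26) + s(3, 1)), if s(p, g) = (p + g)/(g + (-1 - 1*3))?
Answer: 198649/78 ≈ 2546.8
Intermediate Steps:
s(p, g) = (g + p)/(-4 + g) (s(p, g) = (g + p)/(g + (-1 - 3)) = (g + p)/(g - 4) = (g + p)/(-4 + g))
2507 - 29*(1/(-26) + s(3, 1)) = 2507 - 29*(1/(-26) + (1 + 3)/(-4 + 1)) = 2507 - 29*(-1/26 + 4/(-3)) = 2507 - 29*(-1/26 - 1/3*4) = 2507 - 29*(-1/26 - 4/3) = 2507 - 29*(-107/78) = 2507 + 3103/78 = 198649/78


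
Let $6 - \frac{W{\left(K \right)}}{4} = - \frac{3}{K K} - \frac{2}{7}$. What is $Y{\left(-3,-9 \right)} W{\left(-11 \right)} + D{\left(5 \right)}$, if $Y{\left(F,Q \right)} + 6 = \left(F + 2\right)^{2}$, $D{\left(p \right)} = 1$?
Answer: $- \frac{106053}{847} \approx -125.21$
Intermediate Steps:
$Y{\left(F,Q \right)} = -6 + \left(2 + F\right)^{2}$ ($Y{\left(F,Q \right)} = -6 + \left(F + 2\right)^{2} = -6 + \left(2 + F\right)^{2}$)
$W{\left(K \right)} = \frac{176}{7} + \frac{12}{K^{2}}$ ($W{\left(K \right)} = 24 - 4 \left(- \frac{3}{K K} - \frac{2}{7}\right) = 24 - 4 \left(- \frac{3}{K^{2}} - \frac{2}{7}\right) = 24 - 4 \left(- \frac{2}{7} - \frac{3}{K^{2}}\right) = 24 + \left(\frac{8}{7} + \frac{12}{K^{2}}\right) = \frac{176}{7} + \frac{12}{K^{2}}$)
$Y{\left(-3,-9 \right)} W{\left(-11 \right)} + D{\left(5 \right)} = \left(-6 + \left(2 - 3\right)^{2}\right) \left(\frac{176}{7} + \frac{12}{121}\right) + 1 = \left(-6 + \left(-1\right)^{2}\right) \left(\frac{176}{7} + 12 \cdot \frac{1}{121}\right) + 1 = \left(-6 + 1\right) \left(\frac{176}{7} + \frac{12}{121}\right) + 1 = \left(-5\right) \frac{21380}{847} + 1 = - \frac{106900}{847} + 1 = - \frac{106053}{847}$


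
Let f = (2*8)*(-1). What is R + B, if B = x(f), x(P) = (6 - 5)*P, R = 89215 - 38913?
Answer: 50286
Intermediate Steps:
R = 50302
f = -16 (f = 16*(-1) = -16)
x(P) = P (x(P) = 1*P = P)
B = -16
R + B = 50302 - 16 = 50286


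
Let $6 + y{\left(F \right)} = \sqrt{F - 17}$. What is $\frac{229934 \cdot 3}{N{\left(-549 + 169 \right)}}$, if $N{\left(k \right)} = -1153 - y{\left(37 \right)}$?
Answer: $- \frac{791202894}{1315589} + \frac{1379604 \sqrt{5}}{1315589} \approx -599.06$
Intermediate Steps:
$y{\left(F \right)} = -6 + \sqrt{-17 + F}$ ($y{\left(F \right)} = -6 + \sqrt{F - 17} = -6 + \sqrt{-17 + F}$)
$N{\left(k \right)} = -1147 - 2 \sqrt{5}$ ($N{\left(k \right)} = -1153 - \left(-6 + \sqrt{-17 + 37}\right) = -1153 - \left(-6 + \sqrt{20}\right) = -1153 - \left(-6 + 2 \sqrt{5}\right) = -1153 + \left(6 - 2 \sqrt{5}\right) = -1147 - 2 \sqrt{5}$)
$\frac{229934 \cdot 3}{N{\left(-549 + 169 \right)}} = \frac{229934 \cdot 3}{-1147 - 2 \sqrt{5}} = \frac{689802}{-1147 - 2 \sqrt{5}}$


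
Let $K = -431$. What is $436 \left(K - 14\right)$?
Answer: $-194020$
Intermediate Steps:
$436 \left(K - 14\right) = 436 \left(-431 - 14\right) = 436 \left(-445\right) = -194020$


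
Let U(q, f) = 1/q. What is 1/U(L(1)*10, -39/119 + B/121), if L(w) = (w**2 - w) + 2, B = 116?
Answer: 20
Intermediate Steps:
L(w) = 2 + w**2 - w
1/U(L(1)*10, -39/119 + B/121) = 1/(1/((2 + 1**2 - 1*1)*10)) = 1/(1/((2 + 1 - 1)*10)) = 1/(1/(2*10)) = 1/(1/20) = 20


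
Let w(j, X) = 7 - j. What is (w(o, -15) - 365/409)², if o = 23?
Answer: 47734281/167281 ≈ 285.35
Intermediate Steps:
(w(o, -15) - 365/409)² = ((7 - 1*23) - 365/409)² = ((7 - 23) - 365*1/409)² = (-16 - 365/409)² = (-6909/409)² = 47734281/167281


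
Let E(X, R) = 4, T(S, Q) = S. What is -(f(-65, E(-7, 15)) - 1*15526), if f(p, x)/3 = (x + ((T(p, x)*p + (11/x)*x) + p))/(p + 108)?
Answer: 655093/43 ≈ 15235.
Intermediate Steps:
f(p, x) = 3*(11 + p + x + p**2)/(108 + p) (f(p, x) = 3*((x + ((p*p + (11/x)*x) + p))/(p + 108)) = 3*((x + ((p**2 + 11) + p))/(108 + p)) = 3*((x + ((11 + p**2) + p))/(108 + p)) = 3*((x + (11 + p + p**2))/(108 + p)) = 3*((11 + p + x + p**2)/(108 + p)) = 3*(11 + p + x + p**2)/(108 + p))
-(f(-65, E(-7, 15)) - 1*15526) = -(3*(11 - 65 + 4 + (-65)**2)/(108 - 65) - 1*15526) = -(3*(11 - 65 + 4 + 4225)/43 - 15526) = -(3*(1/43)*4175 - 15526) = -(12525/43 - 15526) = -1*(-655093/43) = 655093/43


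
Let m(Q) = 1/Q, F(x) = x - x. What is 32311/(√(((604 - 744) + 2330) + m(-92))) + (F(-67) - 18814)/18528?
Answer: -9407/9264 + 64622*√4634017/201479 ≈ 689.43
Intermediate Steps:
F(x) = 0
32311/(√(((604 - 744) + 2330) + m(-92))) + (F(-67) - 18814)/18528 = 32311/(√(((604 - 744) + 2330) + 1/(-92))) + (0 - 18814)/18528 = 32311/(√((-140 + 2330) - 1/92)) - 18814*1/18528 = 32311/(√(2190 - 1/92)) - 9407/9264 = 32311/(√(201479/92)) - 9407/9264 = 32311/((√4634017/46)) - 9407/9264 = 32311*(2*√4634017/201479) - 9407/9264 = 64622*√4634017/201479 - 9407/9264 = -9407/9264 + 64622*√4634017/201479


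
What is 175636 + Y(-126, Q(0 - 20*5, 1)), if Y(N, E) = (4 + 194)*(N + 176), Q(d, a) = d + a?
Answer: 185536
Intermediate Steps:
Q(d, a) = a + d
Y(N, E) = 34848 + 198*N (Y(N, E) = 198*(176 + N) = 34848 + 198*N)
175636 + Y(-126, Q(0 - 20*5, 1)) = 175636 + (34848 + 198*(-126)) = 175636 + (34848 - 24948) = 175636 + 9900 = 185536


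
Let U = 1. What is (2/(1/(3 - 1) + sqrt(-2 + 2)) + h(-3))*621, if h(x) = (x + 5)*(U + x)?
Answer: 0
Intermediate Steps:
h(x) = (1 + x)*(5 + x) (h(x) = (x + 5)*(1 + x) = (5 + x)*(1 + x) = (1 + x)*(5 + x))
(2/(1/(3 - 1) + sqrt(-2 + 2)) + h(-3))*621 = (2/(1/(3 - 1) + sqrt(-2 + 2)) + (5 + (-3)**2 + 6*(-3)))*621 = (2/(1/2 + sqrt(0)) + (5 + 9 - 18))*621 = (2/(1/2 + 0) - 4)*621 = (2/(1/2) - 4)*621 = (2*2 - 4)*621 = (4 - 4)*621 = 0*621 = 0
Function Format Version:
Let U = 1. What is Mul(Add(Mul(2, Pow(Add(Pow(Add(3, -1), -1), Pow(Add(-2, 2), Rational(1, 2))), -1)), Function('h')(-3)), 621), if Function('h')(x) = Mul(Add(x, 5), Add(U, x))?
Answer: 0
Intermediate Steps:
Function('h')(x) = Mul(Add(1, x), Add(5, x)) (Function('h')(x) = Mul(Add(x, 5), Add(1, x)) = Mul(Add(5, x), Add(1, x)) = Mul(Add(1, x), Add(5, x)))
Mul(Add(Mul(2, Pow(Add(Pow(Add(3, -1), -1), Pow(Add(-2, 2), Rational(1, 2))), -1)), Function('h')(-3)), 621) = Mul(Add(Mul(2, Pow(Add(Pow(Add(3, -1), -1), Pow(Add(-2, 2), Rational(1, 2))), -1)), Add(5, Pow(-3, 2), Mul(6, -3))), 621) = Mul(Add(Mul(2, Pow(Add(Pow(2, -1), Pow(0, Rational(1, 2))), -1)), Add(5, 9, -18)), 621) = Mul(Add(Mul(2, Pow(Add(Rational(1, 2), 0), -1)), -4), 621) = Mul(Add(Mul(2, Pow(Rational(1, 2), -1)), -4), 621) = Mul(Add(Mul(2, 2), -4), 621) = Mul(Add(4, -4), 621) = Mul(0, 621) = 0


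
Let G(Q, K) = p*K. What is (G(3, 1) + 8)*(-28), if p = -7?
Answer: -28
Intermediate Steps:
G(Q, K) = -7*K
(G(3, 1) + 8)*(-28) = (-7*1 + 8)*(-28) = (-7 + 8)*(-28) = 1*(-28) = -28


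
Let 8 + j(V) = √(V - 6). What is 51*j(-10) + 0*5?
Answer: -408 + 204*I ≈ -408.0 + 204.0*I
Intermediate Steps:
j(V) = -8 + √(-6 + V) (j(V) = -8 + √(V - 6) = -8 + √(-6 + V))
51*j(-10) + 0*5 = 51*(-8 + √(-6 - 10)) + 0*5 = 51*(-8 + √(-16)) + 0 = 51*(-8 + 4*I) + 0 = (-408 + 204*I) + 0 = -408 + 204*I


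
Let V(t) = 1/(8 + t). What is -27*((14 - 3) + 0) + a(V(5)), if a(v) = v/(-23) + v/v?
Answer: -88505/299 ≈ -296.00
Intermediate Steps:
a(v) = 1 - v/23 (a(v) = v*(-1/23) + 1 = -v/23 + 1 = 1 - v/23)
-27*((14 - 3) + 0) + a(V(5)) = -27*((14 - 3) + 0) + (1 - 1/(23*(8 + 5))) = -27*(11 + 0) + (1 - 1/23/13) = -27*11 + (1 - 1/23*1/13) = -297 + (1 - 1/299) = -297 + 298/299 = -88505/299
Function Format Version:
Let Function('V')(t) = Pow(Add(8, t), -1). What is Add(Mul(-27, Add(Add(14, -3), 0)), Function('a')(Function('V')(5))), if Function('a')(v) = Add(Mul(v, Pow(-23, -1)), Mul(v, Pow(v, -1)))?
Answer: Rational(-88505, 299) ≈ -296.00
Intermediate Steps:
Function('a')(v) = Add(1, Mul(Rational(-1, 23), v)) (Function('a')(v) = Add(Mul(v, Rational(-1, 23)), 1) = Add(Mul(Rational(-1, 23), v), 1) = Add(1, Mul(Rational(-1, 23), v)))
Add(Mul(-27, Add(Add(14, -3), 0)), Function('a')(Function('V')(5))) = Add(Mul(-27, Add(Add(14, -3), 0)), Add(1, Mul(Rational(-1, 23), Pow(Add(8, 5), -1)))) = Add(Mul(-27, Add(11, 0)), Add(1, Mul(Rational(-1, 23), Pow(13, -1)))) = Add(Mul(-27, 11), Add(1, Mul(Rational(-1, 23), Rational(1, 13)))) = Add(-297, Add(1, Rational(-1, 299))) = Add(-297, Rational(298, 299)) = Rational(-88505, 299)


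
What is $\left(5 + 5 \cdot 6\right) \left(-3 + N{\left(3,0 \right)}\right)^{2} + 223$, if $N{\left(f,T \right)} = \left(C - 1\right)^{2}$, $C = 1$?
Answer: $538$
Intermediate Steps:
$N{\left(f,T \right)} = 0$ ($N{\left(f,T \right)} = \left(1 - 1\right)^{2} = 0^{2} = 0$)
$\left(5 + 5 \cdot 6\right) \left(-3 + N{\left(3,0 \right)}\right)^{2} + 223 = \left(5 + 5 \cdot 6\right) \left(-3 + 0\right)^{2} + 223 = \left(5 + 30\right) \left(-3\right)^{2} + 223 = 35 \cdot 9 + 223 = 315 + 223 = 538$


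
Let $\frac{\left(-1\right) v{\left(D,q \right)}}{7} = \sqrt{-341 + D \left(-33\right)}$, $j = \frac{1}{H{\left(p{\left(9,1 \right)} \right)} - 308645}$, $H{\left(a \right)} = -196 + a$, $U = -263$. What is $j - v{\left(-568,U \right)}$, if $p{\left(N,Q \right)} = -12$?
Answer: $- \frac{1}{308853} + 7 \sqrt{18403} \approx 949.6$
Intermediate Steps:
$j = - \frac{1}{308853}$ ($j = \frac{1}{\left(-196 - 12\right) - 308645} = \frac{1}{-208 - 308645} = \frac{1}{-308853} = - \frac{1}{308853} \approx -3.2378 \cdot 10^{-6}$)
$v{\left(D,q \right)} = - 7 \sqrt{-341 - 33 D}$ ($v{\left(D,q \right)} = - 7 \sqrt{-341 + D \left(-33\right)} = - 7 \sqrt{-341 - 33 D}$)
$j - v{\left(-568,U \right)} = - \frac{1}{308853} - - 7 \sqrt{-341 - -18744} = - \frac{1}{308853} - - 7 \sqrt{-341 + 18744} = - \frac{1}{308853} - - 7 \sqrt{18403} = - \frac{1}{308853} + 7 \sqrt{18403}$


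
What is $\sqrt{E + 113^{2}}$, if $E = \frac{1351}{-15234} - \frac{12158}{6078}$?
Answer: $\frac{\sqrt{3040413300253812066}}{15432042} \approx 112.99$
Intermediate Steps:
$E = - \frac{32237725}{15432042}$ ($E = 1351 \left(- \frac{1}{15234}\right) - \frac{6079}{3039} = - \frac{1351}{15234} - \frac{6079}{3039} = - \frac{32237725}{15432042} \approx -2.089$)
$\sqrt{E + 113^{2}} = \sqrt{- \frac{32237725}{15432042} + 113^{2}} = \sqrt{- \frac{32237725}{15432042} + 12769} = \sqrt{\frac{197019506573}{15432042}} = \frac{\sqrt{3040413300253812066}}{15432042}$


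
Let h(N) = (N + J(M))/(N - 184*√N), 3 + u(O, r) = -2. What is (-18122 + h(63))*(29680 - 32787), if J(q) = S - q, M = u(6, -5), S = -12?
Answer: 1902716863814/33793 + 4573504*√7/101379 ≈ 5.6305e+7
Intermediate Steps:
u(O, r) = -5 (u(O, r) = -3 - 2 = -5)
M = -5
J(q) = -12 - q
h(N) = (-7 + N)/(N - 184*√N) (h(N) = (N + (-12 - 1*(-5)))/(N - 184*√N) = (N + (-12 + 5))/(N - 184*√N) = (N - 7)/(N - 184*√N) = (-7 + N)/(N - 184*√N))
(-18122 + h(63))*(29680 - 32787) = (-18122 + (7 - 1*63)/(-1*63 + 184*√63))*(29680 - 32787) = (-18122 + (7 - 63)/(-63 + 184*(3*√7)))*(-3107) = (-18122 - 56/(-63 + 552*√7))*(-3107) = 56305054 + 173992/(-63 + 552*√7)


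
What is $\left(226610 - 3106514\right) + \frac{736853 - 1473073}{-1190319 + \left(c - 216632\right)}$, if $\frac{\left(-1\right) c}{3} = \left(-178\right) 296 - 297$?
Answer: $- \frac{898526984041}{311999} \approx -2.8799 \cdot 10^{6}$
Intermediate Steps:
$c = 158955$ ($c = - 3 \left(\left(-178\right) 296 - 297\right) = - 3 \left(-52688 - 297\right) = \left(-3\right) \left(-52985\right) = 158955$)
$\left(226610 - 3106514\right) + \frac{736853 - 1473073}{-1190319 + \left(c - 216632\right)} = \left(226610 - 3106514\right) + \frac{736853 - 1473073}{-1190319 + \left(158955 - 216632\right)} = -2879904 - \frac{736220}{-1190319 + \left(158955 - 216632\right)} = -2879904 - \frac{736220}{-1190319 - 57677} = -2879904 - \frac{736220}{-1247996} = -2879904 - - \frac{184055}{311999} = -2879904 + \frac{184055}{311999} = - \frac{898526984041}{311999}$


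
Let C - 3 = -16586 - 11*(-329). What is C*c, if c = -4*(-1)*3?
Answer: -155568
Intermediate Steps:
c = 12 (c = 4*3 = 12)
C = -12964 (C = 3 + (-16586 - 11*(-329)) = 3 + (-16586 - 1*(-3619)) = 3 + (-16586 + 3619) = 3 - 12967 = -12964)
C*c = -12964*12 = -155568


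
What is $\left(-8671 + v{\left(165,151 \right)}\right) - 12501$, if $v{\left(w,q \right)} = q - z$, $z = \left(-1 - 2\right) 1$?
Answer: $-21018$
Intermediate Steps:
$z = -3$ ($z = \left(-3\right) 1 = -3$)
$v{\left(w,q \right)} = 3 + q$ ($v{\left(w,q \right)} = q - -3 = q + 3 = 3 + q$)
$\left(-8671 + v{\left(165,151 \right)}\right) - 12501 = \left(-8671 + \left(3 + 151\right)\right) - 12501 = \left(-8671 + 154\right) - 12501 = -8517 - 12501 = -21018$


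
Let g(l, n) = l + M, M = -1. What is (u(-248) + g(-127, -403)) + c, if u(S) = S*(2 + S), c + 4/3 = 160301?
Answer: 663539/3 ≈ 2.2118e+5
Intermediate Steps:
g(l, n) = -1 + l (g(l, n) = l - 1 = -1 + l)
c = 480899/3 (c = -4/3 + 160301 = 480899/3 ≈ 1.6030e+5)
(u(-248) + g(-127, -403)) + c = (-248*(2 - 248) + (-1 - 127)) + 480899/3 = (-248*(-246) - 128) + 480899/3 = (61008 - 128) + 480899/3 = 60880 + 480899/3 = 663539/3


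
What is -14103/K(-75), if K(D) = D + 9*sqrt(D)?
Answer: 4701/52 + 14103*I*sqrt(3)/260 ≈ 90.404 + 93.95*I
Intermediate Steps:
-14103/K(-75) = -14103/(-75 + 9*sqrt(-75)) = -14103/(-75 + 9*(5*I*sqrt(3))) = -14103/(-75 + 45*I*sqrt(3))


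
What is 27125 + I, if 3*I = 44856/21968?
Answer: 74487119/2746 ≈ 27126.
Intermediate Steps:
I = 1869/2746 (I = (44856/21968)/3 = (44856*(1/21968))/3 = (⅓)*(5607/2746) = 1869/2746 ≈ 0.68063)
27125 + I = 27125 + 1869/2746 = 74487119/2746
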